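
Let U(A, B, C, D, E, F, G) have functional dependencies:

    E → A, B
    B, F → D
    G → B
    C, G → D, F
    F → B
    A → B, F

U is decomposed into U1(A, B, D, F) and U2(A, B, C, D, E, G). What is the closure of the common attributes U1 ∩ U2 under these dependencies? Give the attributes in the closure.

U1 ∩ U2 = {A, B, D}.
A → B, F applies, adding F
Closure: {A, B, D, F}.

A, B, D, F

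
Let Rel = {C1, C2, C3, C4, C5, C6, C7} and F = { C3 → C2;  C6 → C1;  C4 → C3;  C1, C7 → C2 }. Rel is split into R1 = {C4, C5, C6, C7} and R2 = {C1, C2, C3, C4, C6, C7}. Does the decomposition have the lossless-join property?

Yes

Common attributes: R1 ∩ R2 = {C4, C6, C7}.
Closure of {C4, C6, C7}: C6 → C1 applies, adding C1; C4 → C3 applies, adding C3; C1, C7 → C2 applies, adding C2. So (C4, C6, C7)⁺ = {C1, C2, C3, C4, C6, C7}.
This closure contains every attribute of R2, so R1 ∩ R2 → R2. The join is lossless.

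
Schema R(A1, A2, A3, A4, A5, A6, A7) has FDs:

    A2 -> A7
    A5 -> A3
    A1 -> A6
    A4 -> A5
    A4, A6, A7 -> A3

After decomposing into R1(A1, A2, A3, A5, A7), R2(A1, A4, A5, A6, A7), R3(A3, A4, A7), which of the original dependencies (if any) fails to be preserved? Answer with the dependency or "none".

none

A2 → A7 lies within R1.
A5 → A3 lies within R1.
A1 → A6 lies within R2.
A4 → A5 lies within R2.
A4, A6, A7 → A3: restricted closure across fragments reaches A3.
Every dependency is enforceable on the fragments, so the decomposition is dependency-preserving.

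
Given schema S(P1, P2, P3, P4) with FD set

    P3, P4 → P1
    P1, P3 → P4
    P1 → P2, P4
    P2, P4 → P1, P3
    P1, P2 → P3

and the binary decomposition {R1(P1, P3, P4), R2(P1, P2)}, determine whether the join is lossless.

Common attributes: R1 ∩ R2 = {P1}.
Closure of {P1}: P1 → P2, P4 applies, adding P2, P4; P2, P4 → P1, P3 applies, adding P3. So (P1)⁺ = {P1, P2, P3, P4}.
This closure contains every attribute of R1, so R1 ∩ R2 → R1. The join is lossless.

Yes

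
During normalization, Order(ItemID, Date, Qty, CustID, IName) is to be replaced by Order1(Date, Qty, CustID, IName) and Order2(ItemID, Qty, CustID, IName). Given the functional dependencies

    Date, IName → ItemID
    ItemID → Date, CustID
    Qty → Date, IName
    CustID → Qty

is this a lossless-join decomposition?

Common attributes: Order1 ∩ Order2 = {Qty, CustID, IName}.
Closure of {Qty, CustID, IName}: Qty → Date, IName applies, adding Date; Date, IName → ItemID applies, adding ItemID. So (Qty, CustID, IName)⁺ = {ItemID, Date, Qty, CustID, IName}.
This closure contains every attribute of Order1, so Order1 ∩ Order2 → Order1. The join is lossless.

Yes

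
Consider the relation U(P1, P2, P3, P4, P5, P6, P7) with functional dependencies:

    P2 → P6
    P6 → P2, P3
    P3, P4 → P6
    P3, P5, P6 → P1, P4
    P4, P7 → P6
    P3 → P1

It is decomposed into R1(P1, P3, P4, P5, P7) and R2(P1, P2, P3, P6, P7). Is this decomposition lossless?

No

Common attributes: R1 ∩ R2 = {P1, P3, P7}.
No dependency enlarges {P1, P3, P7}, so (P1, P3, P7)⁺ = {P1, P3, P7}.
The closure contains neither all of R1 = {P1, P3, P4, P5, P7} nor all of R2 = {P1, P2, P3, P6, P7}, so the common attributes are not a superkey of either fragment. The join is lossy.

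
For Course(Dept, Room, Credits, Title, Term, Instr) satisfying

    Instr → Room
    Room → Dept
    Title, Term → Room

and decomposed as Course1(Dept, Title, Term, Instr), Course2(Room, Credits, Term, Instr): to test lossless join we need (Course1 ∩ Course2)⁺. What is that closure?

Dept, Room, Term, Instr

Course1 ∩ Course2 = {Term, Instr}.
Instr → Room applies, adding Room
Room → Dept applies, adding Dept
Closure: {Dept, Room, Term, Instr}.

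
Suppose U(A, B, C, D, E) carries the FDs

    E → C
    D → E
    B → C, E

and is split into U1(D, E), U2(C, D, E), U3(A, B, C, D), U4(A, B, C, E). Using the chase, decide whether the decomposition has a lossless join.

Yes

Chase test. Columns are A, B, C, D, E; row i has aⱼ where attribute j ∈ Ui, else bᵢⱼ.
Initial tableau (one row per fragment):
  row 1: b11 b12 b13 a4 a5
  row 2: b21 b22 a3 a4 a5
  row 3: a1 a2 a3 a4 b35
  row 4: a1 a2 a3 b44 a5
Rows 1 and 2 agree on E; apply E→C and equate their C entries.
Rows 1 and 3 agree on D; apply D→E and equate their E entries.
Row 3 is now all distinguished symbols — the join is lossless.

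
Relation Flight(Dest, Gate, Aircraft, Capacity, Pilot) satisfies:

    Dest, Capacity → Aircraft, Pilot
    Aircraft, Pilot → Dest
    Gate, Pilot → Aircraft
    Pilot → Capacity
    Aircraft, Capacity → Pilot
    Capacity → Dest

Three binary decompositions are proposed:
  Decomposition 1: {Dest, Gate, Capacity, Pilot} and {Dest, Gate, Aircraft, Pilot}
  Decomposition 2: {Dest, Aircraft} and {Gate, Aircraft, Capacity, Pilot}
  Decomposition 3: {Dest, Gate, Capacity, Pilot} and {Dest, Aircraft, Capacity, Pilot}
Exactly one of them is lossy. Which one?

Decomposition 1: common = {Dest, Gate, Pilot}, closure = {Dest, Gate, Aircraft, Capacity, Pilot} → lossless.
Decomposition 2: common = {Aircraft}, closure = {Aircraft} → lossy.
Decomposition 3: common = {Dest, Capacity, Pilot}, closure = {Dest, Aircraft, Capacity, Pilot} → lossless.

Decomposition 2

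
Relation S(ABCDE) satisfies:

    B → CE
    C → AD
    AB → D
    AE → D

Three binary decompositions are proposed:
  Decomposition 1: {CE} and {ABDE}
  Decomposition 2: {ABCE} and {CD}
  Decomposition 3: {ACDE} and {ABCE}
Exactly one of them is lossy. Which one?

Decomposition 1

Decomposition 1: common = {E}, closure = {E} → lossy.
Decomposition 2: common = {C}, closure = {ACD} → lossless.
Decomposition 3: common = {ACE}, closure = {ACDE} → lossless.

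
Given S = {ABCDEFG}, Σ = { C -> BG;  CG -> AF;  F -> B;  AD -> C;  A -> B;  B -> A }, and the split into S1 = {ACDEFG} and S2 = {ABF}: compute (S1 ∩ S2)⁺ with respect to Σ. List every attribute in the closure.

ABF

S1 ∩ S2 = {AF}.
F → B applies, adding B
Closure: {ABF}.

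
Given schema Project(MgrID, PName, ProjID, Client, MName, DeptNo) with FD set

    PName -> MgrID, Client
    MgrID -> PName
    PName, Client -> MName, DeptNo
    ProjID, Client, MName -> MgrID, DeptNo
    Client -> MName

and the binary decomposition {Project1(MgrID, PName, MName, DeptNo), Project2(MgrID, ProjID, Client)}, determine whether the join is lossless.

Yes

Common attributes: Project1 ∩ Project2 = {MgrID}.
Closure of {MgrID}: MgrID → PName applies, adding PName; PName → MgrID, Client applies, adding Client; PName, Client → MName, DeptNo applies, adding MName, DeptNo. So (MgrID)⁺ = {MgrID, PName, Client, MName, DeptNo}.
This closure contains every attribute of Project1, so Project1 ∩ Project2 → Project1. The join is lossless.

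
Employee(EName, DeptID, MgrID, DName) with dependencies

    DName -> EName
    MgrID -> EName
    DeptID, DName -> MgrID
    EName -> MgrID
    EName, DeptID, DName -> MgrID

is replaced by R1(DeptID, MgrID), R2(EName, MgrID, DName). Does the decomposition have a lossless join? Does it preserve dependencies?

Lossless test: (MgrID)⁺ = {EName, MgrID}, which is a superkey of neither fragment — lossy.
Dependency preservation: DeptID, DName → MgrID; EName, DeptID, DName → MgrID are not contained in any single fragment, but the restricted closure of each left-hand side across the fragments still reaches the right-hand side; the remaining FDs each lie inside some fragment. All dependencies are preserved.

lossy but dependency-preserving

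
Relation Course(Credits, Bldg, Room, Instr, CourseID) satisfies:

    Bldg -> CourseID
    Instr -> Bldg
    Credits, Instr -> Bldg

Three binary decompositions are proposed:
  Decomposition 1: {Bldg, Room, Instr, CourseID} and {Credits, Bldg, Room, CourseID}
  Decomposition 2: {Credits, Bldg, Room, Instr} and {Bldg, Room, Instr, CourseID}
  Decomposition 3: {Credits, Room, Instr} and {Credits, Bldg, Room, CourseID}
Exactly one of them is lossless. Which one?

Decomposition 1: common = {Bldg, Room, CourseID}, closure = {Bldg, Room, CourseID} → lossy.
Decomposition 2: common = {Bldg, Room, Instr}, closure = {Bldg, Room, Instr, CourseID} → lossless.
Decomposition 3: common = {Credits, Room}, closure = {Credits, Room} → lossy.

Decomposition 2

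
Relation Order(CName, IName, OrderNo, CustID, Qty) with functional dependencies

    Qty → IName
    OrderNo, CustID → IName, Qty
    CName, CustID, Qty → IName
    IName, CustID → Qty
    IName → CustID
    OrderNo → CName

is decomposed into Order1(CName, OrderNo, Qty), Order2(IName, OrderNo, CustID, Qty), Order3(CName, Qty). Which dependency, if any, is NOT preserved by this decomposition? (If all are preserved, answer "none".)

none

Qty → IName lies within Order2.
OrderNo, CustID → IName, Qty lies within Order2.
CName, CustID, Qty → IName: restricted closure across fragments reaches IName.
IName, CustID → Qty lies within Order2.
IName → CustID lies within Order2.
OrderNo → CName lies within Order1.
Every dependency is enforceable on the fragments, so the decomposition is dependency-preserving.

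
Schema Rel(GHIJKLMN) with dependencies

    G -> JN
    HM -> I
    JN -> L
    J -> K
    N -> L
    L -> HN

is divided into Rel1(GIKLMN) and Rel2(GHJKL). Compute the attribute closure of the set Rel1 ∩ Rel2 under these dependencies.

Rel1 ∩ Rel2 = {GKL}.
G → JN applies, adding JN
L → HN applies, adding H
Closure: {GHJKLN}.

GHJKLN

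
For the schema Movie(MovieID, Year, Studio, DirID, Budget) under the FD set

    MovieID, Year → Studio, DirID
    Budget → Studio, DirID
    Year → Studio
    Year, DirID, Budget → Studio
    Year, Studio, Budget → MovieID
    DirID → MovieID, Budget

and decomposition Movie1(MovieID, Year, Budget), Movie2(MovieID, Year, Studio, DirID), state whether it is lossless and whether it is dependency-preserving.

lossless but not dependency-preserving

Lossless test: (MovieID, Year)⁺ = {MovieID, Year, Studio, DirID, Budget}, which contains all of one fragment — lossless.
Dependency preservation: the restricted closure of {Budget} across the fragments never reaches {Studio, DirID}, so Budget → Studio, DirID cannot be enforced without a join — not preserved.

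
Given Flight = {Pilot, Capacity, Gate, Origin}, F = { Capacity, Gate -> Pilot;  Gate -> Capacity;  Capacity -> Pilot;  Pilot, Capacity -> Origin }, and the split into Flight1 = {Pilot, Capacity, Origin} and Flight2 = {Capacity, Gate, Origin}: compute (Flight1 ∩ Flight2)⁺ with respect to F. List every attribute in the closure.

Pilot, Capacity, Origin

Flight1 ∩ Flight2 = {Capacity, Origin}.
Capacity → Pilot applies, adding Pilot
Closure: {Pilot, Capacity, Origin}.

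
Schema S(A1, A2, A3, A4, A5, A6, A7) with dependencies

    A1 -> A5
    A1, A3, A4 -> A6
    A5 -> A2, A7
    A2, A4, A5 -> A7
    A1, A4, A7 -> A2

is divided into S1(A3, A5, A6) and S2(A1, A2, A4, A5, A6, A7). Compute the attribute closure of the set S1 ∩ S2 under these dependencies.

S1 ∩ S2 = {A5, A6}.
A5 → A2, A7 applies, adding A2, A7
Closure: {A2, A5, A6, A7}.

A2, A5, A6, A7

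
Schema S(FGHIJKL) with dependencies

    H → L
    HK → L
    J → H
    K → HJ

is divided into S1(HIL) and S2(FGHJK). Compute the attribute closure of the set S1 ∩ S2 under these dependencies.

HL

S1 ∩ S2 = {H}.
H → L applies, adding L
Closure: {HL}.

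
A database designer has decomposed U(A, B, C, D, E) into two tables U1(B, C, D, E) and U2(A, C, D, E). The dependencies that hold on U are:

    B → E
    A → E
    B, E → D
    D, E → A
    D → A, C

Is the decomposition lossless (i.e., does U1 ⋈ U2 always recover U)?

Common attributes: U1 ∩ U2 = {C, D, E}.
Closure of {C, D, E}: D, E → A applies, adding A. So (C, D, E)⁺ = {A, C, D, E}.
This closure contains every attribute of U2, so U1 ∩ U2 → U2. The join is lossless.

Yes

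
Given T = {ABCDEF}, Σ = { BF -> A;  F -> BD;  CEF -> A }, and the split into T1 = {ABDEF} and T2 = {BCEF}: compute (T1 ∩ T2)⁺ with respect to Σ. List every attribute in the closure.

ABDEF

T1 ∩ T2 = {BEF}.
BF → A applies, adding A
F → BD applies, adding D
Closure: {ABDEF}.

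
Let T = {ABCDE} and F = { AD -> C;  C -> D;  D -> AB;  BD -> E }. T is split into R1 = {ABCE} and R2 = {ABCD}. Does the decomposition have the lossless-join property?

Common attributes: R1 ∩ R2 = {ABC}.
Closure of {ABC}: C → D applies, adding D; BD → E applies, adding E. So (ABC)⁺ = {ABCDE}.
This closure contains every attribute of R1, so R1 ∩ R2 → R1. The join is lossless.

Yes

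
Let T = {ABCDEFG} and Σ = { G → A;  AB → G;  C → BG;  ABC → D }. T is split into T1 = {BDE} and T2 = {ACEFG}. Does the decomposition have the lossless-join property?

No

Common attributes: T1 ∩ T2 = {E}.
No dependency enlarges {E}, so (E)⁺ = {E}.
The closure contains neither all of T1 = {BDE} nor all of T2 = {ACEFG}, so the common attributes are not a superkey of either fragment. The join is lossy.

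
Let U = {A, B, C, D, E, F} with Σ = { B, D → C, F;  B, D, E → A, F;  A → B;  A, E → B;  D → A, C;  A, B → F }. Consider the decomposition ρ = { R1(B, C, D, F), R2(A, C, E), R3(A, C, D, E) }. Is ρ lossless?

Chase test. Columns are A, B, C, D, E, F; row i has aⱼ where attribute j ∈ Ri, else bᵢⱼ.
Initial tableau (one row per fragment):
  row 1: b11 a2 a3 a4 b15 a6
  row 2: a1 b22 a3 b24 a5 b26
  row 3: a1 b32 a3 a4 a5 b36
Rows 2 and 3 agree on A; apply A→B and equate their B entries.
Rows 1 and 3 agree on D; apply D→A, C and equate their A, C entries.
Rows 2 and 3 agree on A, B; apply A, B→F and equate their F entries.
Rows 1 and 2 agree on A; apply A→B and equate their B entries.
Rows 1 and 2 agree on A, B; apply A, B→F and equate their F entries.
Row 3 is now all distinguished symbols — the join is lossless.

Yes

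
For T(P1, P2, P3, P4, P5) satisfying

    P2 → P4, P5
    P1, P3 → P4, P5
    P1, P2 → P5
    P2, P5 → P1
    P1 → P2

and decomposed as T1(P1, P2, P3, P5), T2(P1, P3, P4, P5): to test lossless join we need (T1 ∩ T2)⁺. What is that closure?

P1, P2, P3, P4, P5

T1 ∩ T2 = {P1, P3, P5}.
P1, P3 → P4, P5 applies, adding P4
P1 → P2 applies, adding P2
Closure: {P1, P2, P3, P4, P5}.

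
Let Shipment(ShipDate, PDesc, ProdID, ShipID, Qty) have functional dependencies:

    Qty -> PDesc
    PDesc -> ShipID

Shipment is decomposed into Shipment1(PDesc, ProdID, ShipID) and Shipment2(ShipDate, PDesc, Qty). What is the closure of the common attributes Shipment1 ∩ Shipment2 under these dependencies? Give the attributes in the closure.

Shipment1 ∩ Shipment2 = {PDesc}.
PDesc → ShipID applies, adding ShipID
Closure: {PDesc, ShipID}.

PDesc, ShipID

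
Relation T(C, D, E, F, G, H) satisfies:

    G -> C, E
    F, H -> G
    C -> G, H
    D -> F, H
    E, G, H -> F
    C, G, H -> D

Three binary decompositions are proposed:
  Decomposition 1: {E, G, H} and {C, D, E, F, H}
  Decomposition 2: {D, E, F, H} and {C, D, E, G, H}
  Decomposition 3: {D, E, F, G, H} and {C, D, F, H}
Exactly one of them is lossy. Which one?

Decomposition 1: common = {E, H}, closure = {E, H} → lossy.
Decomposition 2: common = {D, E, H}, closure = {C, D, E, F, G, H} → lossless.
Decomposition 3: common = {D, F, H}, closure = {C, D, E, F, G, H} → lossless.

Decomposition 1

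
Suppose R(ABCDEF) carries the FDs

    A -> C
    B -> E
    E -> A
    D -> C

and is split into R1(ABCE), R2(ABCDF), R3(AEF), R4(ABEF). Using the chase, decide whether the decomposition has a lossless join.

Yes

Chase test. Columns are ABCDEF; row i has aⱼ where attribute j ∈ Ri, else bᵢⱼ.
Initial tableau (one row per fragment):
  row 1: a1 a2 a3 b14 a5 b16
  row 2: a1 a2 a3 a4 b25 a6
  row 3: a1 b32 b33 b34 a5 a6
  row 4: a1 a2 b43 b44 a5 a6
Rows 1 and 3 agree on A; apply A→C and equate their C entries.
Rows 1 and 4 agree on A; apply A→C and equate their C entries.
Rows 1 and 2 agree on B; apply B→E and equate their E entries.
Row 2 is now all distinguished symbols — the join is lossless.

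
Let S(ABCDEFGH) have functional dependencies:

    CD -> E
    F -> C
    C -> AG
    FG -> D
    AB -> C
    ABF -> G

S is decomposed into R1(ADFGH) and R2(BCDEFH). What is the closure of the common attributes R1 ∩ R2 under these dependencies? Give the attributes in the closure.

ACDEFGH

R1 ∩ R2 = {DFH}.
F → C applies, adding C
C → AG applies, adding AG
CD → E applies, adding E
Closure: {ACDEFGH}.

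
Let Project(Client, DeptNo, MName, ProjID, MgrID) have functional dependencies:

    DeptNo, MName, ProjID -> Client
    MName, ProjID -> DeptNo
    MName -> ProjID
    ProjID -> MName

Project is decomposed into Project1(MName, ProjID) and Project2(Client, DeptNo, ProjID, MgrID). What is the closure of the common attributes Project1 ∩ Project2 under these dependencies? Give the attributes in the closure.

Client, DeptNo, MName, ProjID

Project1 ∩ Project2 = {ProjID}.
ProjID → MName applies, adding MName
MName, ProjID → DeptNo applies, adding DeptNo
DeptNo, MName, ProjID → Client applies, adding Client
Closure: {Client, DeptNo, MName, ProjID}.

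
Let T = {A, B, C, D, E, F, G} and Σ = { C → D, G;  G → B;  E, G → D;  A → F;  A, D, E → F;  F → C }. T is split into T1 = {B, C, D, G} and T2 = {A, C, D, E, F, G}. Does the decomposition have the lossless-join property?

Common attributes: T1 ∩ T2 = {C, D, G}.
Closure of {C, D, G}: G → B applies, adding B. So (C, D, G)⁺ = {B, C, D, G}.
This closure contains every attribute of T1, so T1 ∩ T2 → T1. The join is lossless.

Yes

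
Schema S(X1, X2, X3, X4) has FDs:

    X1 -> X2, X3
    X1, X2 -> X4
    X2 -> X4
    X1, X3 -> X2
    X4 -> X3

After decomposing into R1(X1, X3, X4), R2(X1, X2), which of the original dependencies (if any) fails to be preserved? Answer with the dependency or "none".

Check X2 → X4: no single fragment contains all of {X2, X4}, and the restricted closure of {X2} across the fragments never reaches {X4}.
X1 → X2, X3 is preserved.
X1, X2 → X4 is preserved.
X1, X3 → X2 is preserved.
X4 → X3 is preserved.

X2 -> X4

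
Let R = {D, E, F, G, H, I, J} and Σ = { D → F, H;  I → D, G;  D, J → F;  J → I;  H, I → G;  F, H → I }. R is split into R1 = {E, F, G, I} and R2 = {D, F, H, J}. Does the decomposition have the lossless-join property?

Common attributes: R1 ∩ R2 = {F}.
No dependency enlarges {F}, so (F)⁺ = {F}.
The closure contains neither all of R1 = {E, F, G, I} nor all of R2 = {D, F, H, J}, so the common attributes are not a superkey of either fragment. The join is lossy.

No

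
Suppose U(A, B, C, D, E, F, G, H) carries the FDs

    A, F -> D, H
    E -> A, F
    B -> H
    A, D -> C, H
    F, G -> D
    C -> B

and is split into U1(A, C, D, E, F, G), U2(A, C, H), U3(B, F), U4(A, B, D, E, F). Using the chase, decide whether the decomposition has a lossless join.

Chase test. Columns are A, B, C, D, E, F, G, H; row i has aⱼ where attribute j ∈ Ui, else bᵢⱼ.
Initial tableau (one row per fragment):
  row 1: a1 b12 a3 a4 a5 a6 a7 b18
  row 2: a1 b22 a3 b24 b25 b26 b27 a8
  row 3: b31 a2 b33 b34 b35 a6 b37 b38
  row 4: a1 a2 b43 a4 a5 a6 b47 b48
Rows 1 and 4 agree on A, F; apply A, F→D, H and equate their D, H entries.
Rows 3 and 4 agree on B; apply B→H and equate their H entries.
Rows 1 and 4 agree on A, D; apply A, D→C, H and equate their C, H entries.
Rows 1 and 2 agree on C; apply C→B and equate their B entries.
Rows 1 and 4 agree on C; apply C→B and equate their B entries.
Rows 1 and 2 agree on B; apply B→H and equate their H entries.
Row 1 is now all distinguished symbols — the join is lossless.

Yes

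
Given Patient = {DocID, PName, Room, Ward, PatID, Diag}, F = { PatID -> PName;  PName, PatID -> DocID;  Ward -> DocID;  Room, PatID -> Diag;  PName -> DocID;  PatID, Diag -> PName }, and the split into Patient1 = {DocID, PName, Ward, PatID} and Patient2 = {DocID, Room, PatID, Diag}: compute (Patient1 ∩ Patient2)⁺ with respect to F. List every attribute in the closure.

Patient1 ∩ Patient2 = {DocID, PatID}.
PatID → PName applies, adding PName
Closure: {DocID, PName, PatID}.

DocID, PName, PatID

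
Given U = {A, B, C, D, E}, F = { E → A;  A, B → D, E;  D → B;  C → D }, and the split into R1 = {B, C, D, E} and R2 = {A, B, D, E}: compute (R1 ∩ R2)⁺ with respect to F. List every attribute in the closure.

R1 ∩ R2 = {B, D, E}.
E → A applies, adding A
Closure: {A, B, D, E}.

A, B, D, E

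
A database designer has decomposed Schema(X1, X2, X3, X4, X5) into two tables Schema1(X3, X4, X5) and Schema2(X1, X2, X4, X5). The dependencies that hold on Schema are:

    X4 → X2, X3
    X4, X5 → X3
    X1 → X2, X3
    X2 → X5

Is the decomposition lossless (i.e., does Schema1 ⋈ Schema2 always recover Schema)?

Common attributes: Schema1 ∩ Schema2 = {X4, X5}.
Closure of {X4, X5}: X4 → X2, X3 applies, adding X2, X3. So (X4, X5)⁺ = {X2, X3, X4, X5}.
This closure contains every attribute of Schema1, so Schema1 ∩ Schema2 → Schema1. The join is lossless.

Yes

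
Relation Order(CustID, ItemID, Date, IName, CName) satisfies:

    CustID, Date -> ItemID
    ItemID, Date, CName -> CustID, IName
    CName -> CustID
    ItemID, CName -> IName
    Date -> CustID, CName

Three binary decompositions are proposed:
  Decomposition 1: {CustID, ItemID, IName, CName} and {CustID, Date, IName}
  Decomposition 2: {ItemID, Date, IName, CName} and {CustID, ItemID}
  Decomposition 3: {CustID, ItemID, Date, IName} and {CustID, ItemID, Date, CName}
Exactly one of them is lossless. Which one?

Decomposition 1: common = {CustID, IName}, closure = {CustID, IName} → lossy.
Decomposition 2: common = {ItemID}, closure = {ItemID} → lossy.
Decomposition 3: common = {CustID, ItemID, Date}, closure = {CustID, ItemID, Date, IName, CName} → lossless.

Decomposition 3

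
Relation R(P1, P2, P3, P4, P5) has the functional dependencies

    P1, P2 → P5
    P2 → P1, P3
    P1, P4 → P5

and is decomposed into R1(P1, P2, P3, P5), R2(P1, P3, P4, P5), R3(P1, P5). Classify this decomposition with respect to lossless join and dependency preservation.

lossy but dependency-preserving

Lossless test (chase): applying each FD to every pair of rows produces no changes in the tableau, so no row becomes fully distinguished — the join is lossy.
Dependency preservation: every FD's attributes lie within a single fragment, so each can be enforced locally — preserved.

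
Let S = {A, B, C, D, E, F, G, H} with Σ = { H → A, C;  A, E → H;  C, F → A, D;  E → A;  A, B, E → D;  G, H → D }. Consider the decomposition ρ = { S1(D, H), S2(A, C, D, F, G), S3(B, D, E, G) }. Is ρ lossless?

No

Chase test. Columns are A, B, C, D, E, F, G, H; row i has aⱼ where attribute j ∈ Si, else bᵢⱼ.
Initial tableau (one row per fragment):
  row 1: b11 b12 b13 a4 b15 b16 b17 a8
  row 2: a1 b22 a3 a4 b25 a6 a7 b28
  row 3: b31 a2 b33 a4 a5 b36 a7 b38
No row becomes fully distinguished — the join is lossy.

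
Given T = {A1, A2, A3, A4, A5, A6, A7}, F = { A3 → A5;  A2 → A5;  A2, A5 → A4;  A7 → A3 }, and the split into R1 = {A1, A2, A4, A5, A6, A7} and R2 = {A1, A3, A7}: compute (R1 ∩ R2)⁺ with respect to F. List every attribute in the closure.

R1 ∩ R2 = {A1, A7}.
A7 → A3 applies, adding A3
A3 → A5 applies, adding A5
Closure: {A1, A3, A5, A7}.

A1, A3, A5, A7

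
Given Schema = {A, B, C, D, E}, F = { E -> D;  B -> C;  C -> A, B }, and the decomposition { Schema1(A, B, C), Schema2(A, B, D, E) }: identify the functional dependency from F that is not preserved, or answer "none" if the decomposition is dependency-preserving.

none

E → D lies within Schema2.
B → C lies within Schema1.
C → A, B lies within Schema1.
Every dependency is enforceable on the fragments, so the decomposition is dependency-preserving.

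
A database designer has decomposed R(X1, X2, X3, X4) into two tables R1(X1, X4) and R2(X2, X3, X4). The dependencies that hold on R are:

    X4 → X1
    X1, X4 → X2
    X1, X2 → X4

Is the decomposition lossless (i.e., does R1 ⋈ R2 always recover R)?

Common attributes: R1 ∩ R2 = {X4}.
Closure of {X4}: X4 → X1 applies, adding X1; X1, X4 → X2 applies, adding X2. So (X4)⁺ = {X1, X2, X4}.
This closure contains every attribute of R1, so R1 ∩ R2 → R1. The join is lossless.

Yes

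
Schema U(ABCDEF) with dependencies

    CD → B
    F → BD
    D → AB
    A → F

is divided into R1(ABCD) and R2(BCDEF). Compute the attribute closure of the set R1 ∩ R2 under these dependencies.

ABCDF

R1 ∩ R2 = {BCD}.
D → AB applies, adding A
A → F applies, adding F
Closure: {ABCDF}.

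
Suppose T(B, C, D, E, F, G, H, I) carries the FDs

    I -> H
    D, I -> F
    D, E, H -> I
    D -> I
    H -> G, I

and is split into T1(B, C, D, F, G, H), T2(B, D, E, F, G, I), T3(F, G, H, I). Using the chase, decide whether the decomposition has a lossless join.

Chase test. Columns are B, C, D, E, F, G, H, I; row i has aⱼ where attribute j ∈ Ti, else bᵢⱼ.
Initial tableau (one row per fragment):
  row 1: a1 a2 a3 b14 a5 a6 a7 b18
  row 2: a1 b22 a3 a4 a5 a6 b27 a8
  row 3: b31 b32 b33 b34 a5 a6 a7 a8
Rows 2 and 3 agree on I; apply I→H and equate their H entries.
Rows 1 and 2 agree on D; apply D→I and equate their I entries.
No row becomes fully distinguished — the join is lossy.

No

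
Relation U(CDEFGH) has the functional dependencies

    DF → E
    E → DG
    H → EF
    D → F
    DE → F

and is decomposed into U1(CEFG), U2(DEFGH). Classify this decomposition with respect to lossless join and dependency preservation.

Lossless test: (EFG)⁺ = {DEFG}, which is a superkey of neither fragment — lossy.
Dependency preservation: every FD's attributes lie within a single fragment, so each can be enforced locally — preserved.

lossy but dependency-preserving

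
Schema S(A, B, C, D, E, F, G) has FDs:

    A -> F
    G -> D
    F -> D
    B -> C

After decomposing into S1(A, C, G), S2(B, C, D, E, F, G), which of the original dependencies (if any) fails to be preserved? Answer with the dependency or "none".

Check A → F: no single fragment contains all of {A, F}, and the restricted closure of {A} across the fragments never reaches {F}.
G → D is preserved.
F → D is preserved.
B → C is preserved.

A -> F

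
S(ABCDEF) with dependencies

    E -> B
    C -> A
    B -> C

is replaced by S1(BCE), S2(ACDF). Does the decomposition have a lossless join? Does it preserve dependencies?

lossy but dependency-preserving

Lossless test: (C)⁺ = {AC}, which is a superkey of neither fragment — lossy.
Dependency preservation: every FD's attributes lie within a single fragment, so each can be enforced locally — preserved.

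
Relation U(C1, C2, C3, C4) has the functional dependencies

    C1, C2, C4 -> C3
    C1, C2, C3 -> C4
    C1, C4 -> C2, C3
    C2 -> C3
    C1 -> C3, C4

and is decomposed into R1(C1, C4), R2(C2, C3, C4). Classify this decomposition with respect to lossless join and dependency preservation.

Lossless test: (C4)⁺ = {C4}, which is a superkey of neither fragment — lossy.
Dependency preservation: the restricted closure of {C1, C4} across the fragments never reaches {C2, C3}, so C1, C4 → C2, C3 cannot be enforced without a join — not preserved.

lossy and not dependency-preserving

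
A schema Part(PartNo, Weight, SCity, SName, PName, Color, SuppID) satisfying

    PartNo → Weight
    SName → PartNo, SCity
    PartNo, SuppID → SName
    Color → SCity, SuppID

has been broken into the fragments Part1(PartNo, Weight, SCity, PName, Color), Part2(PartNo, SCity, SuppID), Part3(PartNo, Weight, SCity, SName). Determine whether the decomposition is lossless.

Chase test. Columns are PartNo, Weight, SCity, SName, PName, Color, SuppID; row i has aⱼ where attribute j ∈ Parti, else bᵢⱼ.
Initial tableau (one row per fragment):
  row 1: a1 a2 a3 b14 a5 a6 b17
  row 2: a1 b22 a3 b24 b25 b26 a7
  row 3: a1 a2 a3 a4 b35 b36 b37
Rows 1 and 2 agree on PartNo; apply PartNo→Weight and equate their Weight entries.
No row becomes fully distinguished — the join is lossy.

No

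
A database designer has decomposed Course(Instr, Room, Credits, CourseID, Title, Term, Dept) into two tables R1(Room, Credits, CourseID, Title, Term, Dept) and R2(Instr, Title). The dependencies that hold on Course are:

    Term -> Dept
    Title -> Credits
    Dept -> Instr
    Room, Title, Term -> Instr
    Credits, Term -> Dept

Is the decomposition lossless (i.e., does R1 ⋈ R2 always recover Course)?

No

Common attributes: R1 ∩ R2 = {Title}.
Closure of {Title}: Title → Credits applies, adding Credits. So (Title)⁺ = {Credits, Title}.
The closure contains neither all of R1 = {Room, Credits, CourseID, Title, Term, Dept} nor all of R2 = {Instr, Title}, so the common attributes are not a superkey of either fragment. The join is lossy.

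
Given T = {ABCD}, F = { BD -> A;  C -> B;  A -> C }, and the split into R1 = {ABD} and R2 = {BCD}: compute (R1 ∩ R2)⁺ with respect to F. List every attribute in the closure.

ABCD

R1 ∩ R2 = {BD}.
BD → A applies, adding A
A → C applies, adding C
Closure: {ABCD}.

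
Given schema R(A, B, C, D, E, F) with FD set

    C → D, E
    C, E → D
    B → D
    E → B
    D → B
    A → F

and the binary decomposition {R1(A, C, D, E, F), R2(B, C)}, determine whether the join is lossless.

Common attributes: R1 ∩ R2 = {C}.
Closure of {C}: C → D, E applies, adding D, E; E → B applies, adding B. So (C)⁺ = {B, C, D, E}.
This closure contains every attribute of R2, so R1 ∩ R2 → R2. The join is lossless.

Yes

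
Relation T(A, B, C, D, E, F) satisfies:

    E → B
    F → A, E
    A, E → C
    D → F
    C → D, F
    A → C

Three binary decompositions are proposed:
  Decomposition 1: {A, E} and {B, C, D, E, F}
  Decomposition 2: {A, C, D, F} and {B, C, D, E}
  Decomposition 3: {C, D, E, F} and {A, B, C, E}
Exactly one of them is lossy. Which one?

Decomposition 1

Decomposition 1: common = {E}, closure = {B, E} → lossy.
Decomposition 2: common = {C, D}, closure = {A, B, C, D, E, F} → lossless.
Decomposition 3: common = {C, E}, closure = {A, B, C, D, E, F} → lossless.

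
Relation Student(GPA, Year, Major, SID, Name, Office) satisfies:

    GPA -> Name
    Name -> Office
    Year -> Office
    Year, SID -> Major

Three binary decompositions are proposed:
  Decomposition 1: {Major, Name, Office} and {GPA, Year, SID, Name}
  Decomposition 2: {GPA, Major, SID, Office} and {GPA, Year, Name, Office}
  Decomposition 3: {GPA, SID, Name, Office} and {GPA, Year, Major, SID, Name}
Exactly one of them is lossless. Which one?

Decomposition 3

Decomposition 1: common = {Name}, closure = {Name, Office} → lossy.
Decomposition 2: common = {GPA, Office}, closure = {GPA, Name, Office} → lossy.
Decomposition 3: common = {GPA, SID, Name}, closure = {GPA, SID, Name, Office} → lossless.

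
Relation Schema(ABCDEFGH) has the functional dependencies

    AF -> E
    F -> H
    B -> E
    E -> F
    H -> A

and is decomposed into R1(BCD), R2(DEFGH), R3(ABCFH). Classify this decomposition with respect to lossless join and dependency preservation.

lossy but dependency-preserving

Lossless test (chase): Rows 1 and 3 agree on B; apply B→E and equate their E entries. Rows 1 and 3 agree on E; apply E→F and equate their F entries. Rows 2 and 3 agree on H; apply H→A and equate their A entries. Rows 2 and 3 agree on AF; apply AF→E and equate their E entries. Rows 1 and 2 agree on F; apply F→H and equate their H entries. Rows 1 and 2 agree on H; apply H→A and equate their A entries. No row becomes fully distinguished — the join is lossy.
Dependency preservation: AF → E; B → E are not contained in any single fragment, but the restricted closure of each left-hand side across the fragments still reaches the right-hand side; the remaining FDs each lie inside some fragment. All dependencies are preserved.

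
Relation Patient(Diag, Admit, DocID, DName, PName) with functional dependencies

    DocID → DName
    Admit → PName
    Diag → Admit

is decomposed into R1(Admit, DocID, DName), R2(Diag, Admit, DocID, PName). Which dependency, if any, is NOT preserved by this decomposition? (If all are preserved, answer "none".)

none

DocID → DName lies within R1.
Admit → PName lies within R2.
Diag → Admit lies within R2.
Every dependency is enforceable on the fragments, so the decomposition is dependency-preserving.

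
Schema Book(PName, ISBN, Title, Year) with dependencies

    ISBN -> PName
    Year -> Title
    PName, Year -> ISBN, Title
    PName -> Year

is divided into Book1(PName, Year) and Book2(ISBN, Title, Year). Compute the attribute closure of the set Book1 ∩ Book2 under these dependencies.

Book1 ∩ Book2 = {Year}.
Year → Title applies, adding Title
Closure: {Title, Year}.

Title, Year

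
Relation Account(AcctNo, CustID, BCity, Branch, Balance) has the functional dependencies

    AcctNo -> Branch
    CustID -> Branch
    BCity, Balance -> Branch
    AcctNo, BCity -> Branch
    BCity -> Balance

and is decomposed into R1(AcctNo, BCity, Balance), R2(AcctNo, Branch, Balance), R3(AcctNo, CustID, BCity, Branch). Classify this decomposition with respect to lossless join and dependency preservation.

lossless and dependency-preserving

Lossless test (chase): Rows 1 and 2 agree on AcctNo; apply AcctNo→Branch and equate their Branch entries. Rows 1 and 3 agree on BCity; apply BCity→Balance and equate their Balance entries. Row 3 is now all distinguished symbols — the join is lossless.
Dependency preservation: BCity, Balance → Branch is not contained in any single fragment, but the restricted closure of its left-hand side across the fragments still reaches the right-hand side; the remaining FDs each lie inside some fragment. All dependencies are preserved.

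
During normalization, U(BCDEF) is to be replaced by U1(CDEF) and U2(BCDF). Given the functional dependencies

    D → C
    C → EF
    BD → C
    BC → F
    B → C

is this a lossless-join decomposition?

Yes

Common attributes: U1 ∩ U2 = {CDF}.
Closure of {CDF}: C → EF applies, adding E. So (CDF)⁺ = {CDEF}.
This closure contains every attribute of U1, so U1 ∩ U2 → U1. The join is lossless.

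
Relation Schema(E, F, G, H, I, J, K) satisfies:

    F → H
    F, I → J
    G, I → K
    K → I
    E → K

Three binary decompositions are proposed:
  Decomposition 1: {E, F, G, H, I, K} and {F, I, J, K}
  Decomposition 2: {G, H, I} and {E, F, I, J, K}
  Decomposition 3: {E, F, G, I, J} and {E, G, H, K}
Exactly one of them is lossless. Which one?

Decomposition 1: common = {F, I, K}, closure = {F, H, I, J, K} → lossless.
Decomposition 2: common = {I}, closure = {I} → lossy.
Decomposition 3: common = {E, G}, closure = {E, G, I, K} → lossy.

Decomposition 1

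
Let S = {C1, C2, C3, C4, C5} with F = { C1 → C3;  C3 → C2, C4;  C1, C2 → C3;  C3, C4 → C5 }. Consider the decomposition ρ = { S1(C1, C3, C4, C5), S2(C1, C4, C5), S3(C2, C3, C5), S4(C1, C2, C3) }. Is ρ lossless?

Yes

Chase test. Columns are C1, C2, C3, C4, C5; row i has aⱼ where attribute j ∈ Si, else bᵢⱼ.
Initial tableau (one row per fragment):
  row 1: a1 b12 a3 a4 a5
  row 2: a1 b22 b23 a4 a5
  row 3: b31 a2 a3 b34 a5
  row 4: a1 a2 a3 b44 b45
Rows 1 and 2 agree on C1; apply C1→C3 and equate their C3 entries.
Rows 1 and 2 agree on C3; apply C3→C2, C4 and equate their C2, C4 entries.
Rows 1 and 3 agree on C3; apply C3→C2, C4 and equate their C2, C4 entries.
Rows 1 and 4 agree on C3; apply C3→C2, C4 and equate their C2, C4 entries.
Rows 1 and 4 agree on C3, C4; apply C3, C4→C5 and equate their C5 entries.
Row 1 is now all distinguished symbols — the join is lossless.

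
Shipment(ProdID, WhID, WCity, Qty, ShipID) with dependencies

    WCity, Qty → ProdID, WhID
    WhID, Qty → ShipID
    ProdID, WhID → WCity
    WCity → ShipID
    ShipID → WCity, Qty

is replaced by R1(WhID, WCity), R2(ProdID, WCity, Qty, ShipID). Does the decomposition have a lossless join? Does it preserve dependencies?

lossless but not dependency-preserving

Lossless test: (WCity)⁺ = {ProdID, WhID, WCity, Qty, ShipID}, which contains all of one fragment — lossless.
Dependency preservation: the restricted closure of {WhID, Qty} across the fragments never reaches {ShipID}, so WhID, Qty → ShipID cannot be enforced without a join — not preserved.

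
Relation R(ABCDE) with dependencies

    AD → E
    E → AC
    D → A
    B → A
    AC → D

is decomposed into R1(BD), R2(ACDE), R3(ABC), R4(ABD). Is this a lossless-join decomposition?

Chase test. Columns are ABCDE; row i has aⱼ where attribute j ∈ Ri, else bᵢⱼ.
Initial tableau (one row per fragment):
  row 1: b11 a2 b13 a4 b15
  row 2: a1 b22 a3 a4 a5
  row 3: a1 a2 a3 b34 b35
  row 4: a1 a2 b43 a4 b45
Rows 2 and 4 agree on AD; apply AD→E and equate their E entries.
Rows 2 and 4 agree on E; apply E→AC and equate their AC entries.
Rows 1 and 2 agree on D; apply D→A and equate their A entries.
Rows 2 and 3 agree on AC; apply AC→D and equate their D entries.
Rows 1 and 2 agree on AD; apply AD→E and equate their E entries.
Rows 1 and 3 agree on AD; apply AD→E and equate their E entries.
Rows 1 and 2 agree on E; apply E→AC and equate their AC entries.
Row 1 is now all distinguished symbols — the join is lossless.

Yes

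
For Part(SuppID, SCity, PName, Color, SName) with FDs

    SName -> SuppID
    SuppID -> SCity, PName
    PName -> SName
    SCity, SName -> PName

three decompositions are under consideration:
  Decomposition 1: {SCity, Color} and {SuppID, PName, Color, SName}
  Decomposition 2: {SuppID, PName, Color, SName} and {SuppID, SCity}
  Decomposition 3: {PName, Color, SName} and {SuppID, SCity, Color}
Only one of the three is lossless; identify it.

Decomposition 1: common = {Color}, closure = {Color} → lossy.
Decomposition 2: common = {SuppID}, closure = {SuppID, SCity, PName, SName} → lossless.
Decomposition 3: common = {Color}, closure = {Color} → lossy.

Decomposition 2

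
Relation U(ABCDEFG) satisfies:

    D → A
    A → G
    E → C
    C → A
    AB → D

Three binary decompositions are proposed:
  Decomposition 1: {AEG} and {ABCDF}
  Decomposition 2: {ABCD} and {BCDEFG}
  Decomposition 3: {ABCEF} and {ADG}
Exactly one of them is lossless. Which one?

Decomposition 1: common = {A}, closure = {AG} → lossy.
Decomposition 2: common = {BCD}, closure = {ABCDG} → lossless.
Decomposition 3: common = {A}, closure = {AG} → lossy.

Decomposition 2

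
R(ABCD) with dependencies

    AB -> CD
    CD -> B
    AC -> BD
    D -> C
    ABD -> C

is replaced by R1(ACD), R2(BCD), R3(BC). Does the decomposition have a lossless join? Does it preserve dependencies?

lossless but not dependency-preserving

Lossless test (chase): Rows 1 and 2 agree on CD; apply CD→B and equate their B entries. Row 1 is now all distinguished symbols — the join is lossless.
Dependency preservation: the restricted closure of {AB} across the fragments never reaches {CD}, so AB → CD cannot be enforced without a join — not preserved.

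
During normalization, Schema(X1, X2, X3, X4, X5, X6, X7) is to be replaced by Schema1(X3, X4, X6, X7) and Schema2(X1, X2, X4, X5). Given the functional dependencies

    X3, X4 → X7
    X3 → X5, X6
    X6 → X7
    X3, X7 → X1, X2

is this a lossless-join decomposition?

No

Common attributes: Schema1 ∩ Schema2 = {X4}.
No dependency enlarges {X4}, so (X4)⁺ = {X4}.
The closure contains neither all of Schema1 = {X3, X4, X6, X7} nor all of Schema2 = {X1, X2, X4, X5}, so the common attributes are not a superkey of either fragment. The join is lossy.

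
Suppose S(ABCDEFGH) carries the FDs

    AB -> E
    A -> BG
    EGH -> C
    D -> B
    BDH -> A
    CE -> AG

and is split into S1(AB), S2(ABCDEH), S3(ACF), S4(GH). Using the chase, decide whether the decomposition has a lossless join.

Chase test. Columns are ABCDEFGH; row i has aⱼ where attribute j ∈ Si, else bᵢⱼ.
Initial tableau (one row per fragment):
  row 1: a1 a2 b13 b14 b15 b16 b17 b18
  row 2: a1 a2 a3 a4 a5 b26 b27 a8
  row 3: a1 b32 a3 b34 b35 a6 b37 b38
  row 4: b41 b42 b43 b44 b45 b46 a7 a8
Rows 1 and 2 agree on AB; apply AB→E and equate their E entries.
Rows 1 and 2 agree on A; apply A→BG and equate their BG entries.
Rows 1 and 3 agree on A; apply A→BG and equate their BG entries.
Rows 1 and 3 agree on AB; apply AB→E and equate their E entries.
No row becomes fully distinguished — the join is lossy.

No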